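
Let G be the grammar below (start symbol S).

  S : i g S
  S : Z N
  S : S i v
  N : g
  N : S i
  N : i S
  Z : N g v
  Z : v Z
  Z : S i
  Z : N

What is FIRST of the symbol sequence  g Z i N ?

{ g }

g is a terminal; add {g} and stop.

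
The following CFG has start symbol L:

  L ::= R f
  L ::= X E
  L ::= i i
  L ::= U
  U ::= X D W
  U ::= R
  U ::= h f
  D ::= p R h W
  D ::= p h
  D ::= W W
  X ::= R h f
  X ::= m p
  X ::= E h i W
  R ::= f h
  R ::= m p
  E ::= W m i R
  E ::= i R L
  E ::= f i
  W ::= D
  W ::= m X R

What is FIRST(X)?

From X ::= R h f: add FIRST(R) = { f, m }.
X ::= m p contributes {m}.
From X ::= E h i W: add FIRST(E) = { f, i, m, p }.
Union: FIRST(X) = { f, i, m, p }.

{ f, i, m, p }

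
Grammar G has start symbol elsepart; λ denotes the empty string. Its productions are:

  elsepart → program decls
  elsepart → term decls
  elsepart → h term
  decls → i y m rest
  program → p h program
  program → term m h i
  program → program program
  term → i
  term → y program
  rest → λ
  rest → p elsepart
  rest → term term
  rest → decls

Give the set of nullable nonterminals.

{ rest }

Directly nullable (have an λ-production): rest.
No other nonterminal has a production whose RHS symbols are all nullable.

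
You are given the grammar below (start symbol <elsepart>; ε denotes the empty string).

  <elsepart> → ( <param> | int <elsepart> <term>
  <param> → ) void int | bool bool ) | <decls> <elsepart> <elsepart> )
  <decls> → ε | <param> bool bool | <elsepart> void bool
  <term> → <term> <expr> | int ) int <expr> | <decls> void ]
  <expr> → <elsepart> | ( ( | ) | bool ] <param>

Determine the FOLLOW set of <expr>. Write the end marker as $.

{ $, (, ), bool, int, void }

In <term> → <term> <expr>: <expr> is at the end, add FOLLOW(<term>) = { $, (, ), bool, int, void }.
In <term> → int ) int <expr>: <expr> is at the end, add FOLLOW(<term>) = { $, (, ), bool, int, void }.
Union: FOLLOW(<expr>) = { $, (, ), bool, int, void }.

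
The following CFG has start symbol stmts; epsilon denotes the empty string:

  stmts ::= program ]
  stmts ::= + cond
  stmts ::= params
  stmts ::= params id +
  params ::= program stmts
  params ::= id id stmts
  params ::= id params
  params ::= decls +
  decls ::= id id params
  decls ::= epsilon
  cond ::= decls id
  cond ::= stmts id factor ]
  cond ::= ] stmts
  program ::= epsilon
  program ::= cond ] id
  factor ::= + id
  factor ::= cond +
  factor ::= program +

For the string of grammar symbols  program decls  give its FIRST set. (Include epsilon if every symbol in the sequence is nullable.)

Add FIRST(program)\{epsilon} = { +, ], id }; program is nullable, continue.
Add FIRST(decls)\{epsilon} = { id }; decls is nullable, continue.
Every symbol is nullable, so include epsilon.

{ +, ], id, epsilon }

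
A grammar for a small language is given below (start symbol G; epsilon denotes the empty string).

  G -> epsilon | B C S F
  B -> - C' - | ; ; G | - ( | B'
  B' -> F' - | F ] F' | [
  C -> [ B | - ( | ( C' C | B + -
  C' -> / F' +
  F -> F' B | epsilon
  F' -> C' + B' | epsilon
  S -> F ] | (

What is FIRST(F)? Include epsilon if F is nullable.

{ -, /, ;, [, ], epsilon }

From F -> F' B: F' nullable, take FIRST(F') ∪ FIRST(B) = { -, /, ;, [, ] }.
F -> epsilon contributes epsilon.
Union: FIRST(F) = { -, /, ;, [, ], epsilon }.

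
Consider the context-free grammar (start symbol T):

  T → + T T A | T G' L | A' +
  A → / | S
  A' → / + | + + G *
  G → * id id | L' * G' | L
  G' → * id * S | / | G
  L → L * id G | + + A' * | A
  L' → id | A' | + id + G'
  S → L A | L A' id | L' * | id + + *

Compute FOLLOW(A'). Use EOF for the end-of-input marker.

In T → A' +: add FIRST(+) = { + }.
In L → + + A' *: add FIRST(*) = { * }.
In L' → A': A' is at the end, add FOLLOW(L') = { * }.
In S → L A' id: add FIRST(id) = { id }.
Union: FOLLOW(A') = { *, +, id }.

{ *, +, id }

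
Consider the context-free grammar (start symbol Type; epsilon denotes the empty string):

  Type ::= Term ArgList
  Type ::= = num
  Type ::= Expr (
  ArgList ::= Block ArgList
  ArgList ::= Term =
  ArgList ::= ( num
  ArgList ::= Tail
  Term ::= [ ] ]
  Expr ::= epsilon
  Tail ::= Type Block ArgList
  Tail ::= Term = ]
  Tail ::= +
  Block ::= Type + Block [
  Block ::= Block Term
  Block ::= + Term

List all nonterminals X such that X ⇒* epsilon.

{ Expr }

Directly nullable (have an epsilon-production): Expr.
No other nonterminal has a production whose RHS symbols are all nullable.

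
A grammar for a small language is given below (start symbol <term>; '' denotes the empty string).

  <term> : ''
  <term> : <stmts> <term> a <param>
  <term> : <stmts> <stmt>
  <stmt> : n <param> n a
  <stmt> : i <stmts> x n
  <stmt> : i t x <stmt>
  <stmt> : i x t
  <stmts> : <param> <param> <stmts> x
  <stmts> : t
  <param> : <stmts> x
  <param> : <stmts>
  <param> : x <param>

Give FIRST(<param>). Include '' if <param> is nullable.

{ t, x }

From <param> : <stmts> x: add FIRST(<stmts>) = { t, x }.
From <param> : <stmts>: add FIRST(<stmts>) = { t, x }.
<param> : x <param> contributes {x}.
Union: FIRST(<param>) = { t, x }.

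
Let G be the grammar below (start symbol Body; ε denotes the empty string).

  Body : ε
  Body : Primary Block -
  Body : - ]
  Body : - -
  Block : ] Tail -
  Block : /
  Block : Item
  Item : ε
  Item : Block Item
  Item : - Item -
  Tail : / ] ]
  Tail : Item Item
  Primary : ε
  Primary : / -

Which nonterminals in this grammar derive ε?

{ Block, Body, Item, Primary, Tail }

Directly nullable (have an ε-production): Body, Item, Primary.
Tail : Item Item with every symbol nullable, so Tail is nullable.
Block : Item with every symbol nullable, so Block is nullable.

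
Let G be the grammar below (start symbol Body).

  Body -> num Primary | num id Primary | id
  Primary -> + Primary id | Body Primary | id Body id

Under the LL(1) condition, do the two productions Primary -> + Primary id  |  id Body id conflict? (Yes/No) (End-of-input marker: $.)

No

FIRST(+ Primary id) = { + } and FIRST(id Body id) = { id }.
The FIRST sets are disjoint and neither alternative is nullable — no conflict.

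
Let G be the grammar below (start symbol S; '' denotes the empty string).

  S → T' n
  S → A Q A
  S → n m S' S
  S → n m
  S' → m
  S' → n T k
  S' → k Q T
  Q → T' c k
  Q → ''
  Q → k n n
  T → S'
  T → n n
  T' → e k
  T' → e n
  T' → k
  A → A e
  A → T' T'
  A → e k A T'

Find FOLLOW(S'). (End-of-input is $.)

In S → n m S' S: add FIRST(S) = { e, k, n }.
In T → S': S' is at the end, add FOLLOW(T) = { e, k, n }.
Union: FOLLOW(S') = { e, k, n }.

{ e, k, n }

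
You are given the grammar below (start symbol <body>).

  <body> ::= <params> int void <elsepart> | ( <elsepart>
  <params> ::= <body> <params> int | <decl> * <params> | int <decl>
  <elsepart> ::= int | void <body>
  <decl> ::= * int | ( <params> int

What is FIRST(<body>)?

{ (, *, int }

From <body> ::= <params> int void <elsepart>: add FIRST(<params>) = { (, *, int }.
<body> ::= ( <elsepart> contributes {(}.
Union: FIRST(<body>) = { (, *, int }.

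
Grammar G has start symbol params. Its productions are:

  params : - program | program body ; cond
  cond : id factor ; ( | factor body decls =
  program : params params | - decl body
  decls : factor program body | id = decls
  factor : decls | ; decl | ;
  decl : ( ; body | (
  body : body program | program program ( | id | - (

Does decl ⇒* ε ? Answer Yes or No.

No nonterminal in this grammar is nullable.
No production of decl has an RHS whose symbols are all nullable, so decl is not nullable.

No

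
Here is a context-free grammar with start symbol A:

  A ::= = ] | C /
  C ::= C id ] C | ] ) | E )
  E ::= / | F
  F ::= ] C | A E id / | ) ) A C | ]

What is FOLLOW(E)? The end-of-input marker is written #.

{ ), id }

In C ::= E ): add FIRST()) = { ) }.
In F ::= A E id /: add FIRST(id /) = { id }.
Union: FOLLOW(E) = { ), id }.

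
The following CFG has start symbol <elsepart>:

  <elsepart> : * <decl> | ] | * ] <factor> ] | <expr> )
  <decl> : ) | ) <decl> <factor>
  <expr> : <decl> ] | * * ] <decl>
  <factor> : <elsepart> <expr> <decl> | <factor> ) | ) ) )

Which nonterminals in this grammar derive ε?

{ } (none)

No nonterminal has an empty production or an RHS whose symbols are all nullable.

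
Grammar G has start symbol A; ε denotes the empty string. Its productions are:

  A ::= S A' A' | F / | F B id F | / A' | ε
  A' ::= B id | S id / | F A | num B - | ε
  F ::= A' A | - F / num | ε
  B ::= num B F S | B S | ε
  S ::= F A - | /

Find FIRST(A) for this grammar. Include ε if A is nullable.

{ -, /, id, num, ε }

From A ::= S A' A': add FIRST(S) = { -, /, id, num }.
From A ::= F /: F nullable, take FIRST(F) ∪ {/} = { -, /, id, num }.
From A ::= F B id F: F, B nullable, take FIRST(F) ∪ FIRST(B) ∪ {id} = { -, /, id, num }.
A ::= / A' contributes {/}.
A ::= ε contributes ε.
Union: FIRST(A) = { -, /, id, num, ε }.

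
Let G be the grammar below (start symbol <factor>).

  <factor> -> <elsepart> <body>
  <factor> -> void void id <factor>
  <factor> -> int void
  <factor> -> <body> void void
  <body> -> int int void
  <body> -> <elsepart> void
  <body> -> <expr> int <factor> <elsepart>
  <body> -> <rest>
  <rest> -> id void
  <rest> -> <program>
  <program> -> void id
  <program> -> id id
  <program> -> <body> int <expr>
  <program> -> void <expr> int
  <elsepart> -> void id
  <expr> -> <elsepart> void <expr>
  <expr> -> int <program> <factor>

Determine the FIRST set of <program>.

<program> -> void id contributes {void}.
<program> -> id id contributes {id}.
From <program> -> <body> int <expr>: add FIRST(<body>) = { id, int, void }.
<program> -> void <expr> int contributes {void}.
Union: FIRST(<program>) = { id, int, void }.

{ id, int, void }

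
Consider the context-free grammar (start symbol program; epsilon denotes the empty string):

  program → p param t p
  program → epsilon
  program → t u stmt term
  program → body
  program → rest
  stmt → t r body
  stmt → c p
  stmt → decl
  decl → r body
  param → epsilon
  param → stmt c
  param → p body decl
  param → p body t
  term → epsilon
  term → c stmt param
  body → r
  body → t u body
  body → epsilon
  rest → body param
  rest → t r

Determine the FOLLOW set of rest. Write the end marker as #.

{ # }

In program → rest: rest is at the end, add FOLLOW(program) = { # }.
Union: FOLLOW(rest) = { # }.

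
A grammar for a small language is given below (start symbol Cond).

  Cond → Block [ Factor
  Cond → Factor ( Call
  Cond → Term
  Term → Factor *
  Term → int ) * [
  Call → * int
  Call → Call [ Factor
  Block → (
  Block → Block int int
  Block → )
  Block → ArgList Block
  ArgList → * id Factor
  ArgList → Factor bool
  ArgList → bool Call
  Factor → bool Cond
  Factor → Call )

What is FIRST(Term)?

From Term → Factor *: add FIRST(Factor) = { *, bool }.
Term → int ) * [ contributes {int}.
Union: FIRST(Term) = { *, bool, int }.

{ *, bool, int }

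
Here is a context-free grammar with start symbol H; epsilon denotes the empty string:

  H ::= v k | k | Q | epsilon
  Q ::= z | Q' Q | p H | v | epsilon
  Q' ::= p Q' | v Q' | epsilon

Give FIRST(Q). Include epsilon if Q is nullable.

Q ::= z contributes {z}.
From Q ::= Q' Q: Q', Q nullable, take FIRST(Q') ∪ FIRST(Q) = { p, v, z }; also epsilon since the whole RHS is nullable.
Q ::= p H contributes {p}.
Q ::= v contributes {v}.
Q ::= epsilon contributes epsilon.
Union: FIRST(Q) = { p, v, z, epsilon }.

{ p, v, z, epsilon }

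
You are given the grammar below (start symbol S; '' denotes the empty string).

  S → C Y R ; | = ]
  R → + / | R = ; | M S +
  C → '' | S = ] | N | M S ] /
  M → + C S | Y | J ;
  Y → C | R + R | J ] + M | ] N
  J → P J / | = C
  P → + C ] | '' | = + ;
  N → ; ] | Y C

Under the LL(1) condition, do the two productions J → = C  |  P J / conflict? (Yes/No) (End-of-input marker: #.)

FIRST(= C) = { = } and FIRST(P J /) = { +, = }.
Both contain =, so the two alternatives are not disjoint — LL(1) conflict.

Yes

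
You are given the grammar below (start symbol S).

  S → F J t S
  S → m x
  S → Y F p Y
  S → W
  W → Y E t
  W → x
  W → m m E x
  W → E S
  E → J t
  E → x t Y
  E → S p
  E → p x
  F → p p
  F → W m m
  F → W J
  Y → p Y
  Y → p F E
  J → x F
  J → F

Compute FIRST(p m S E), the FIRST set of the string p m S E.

p is a terminal; add {p} and stop.

{ p }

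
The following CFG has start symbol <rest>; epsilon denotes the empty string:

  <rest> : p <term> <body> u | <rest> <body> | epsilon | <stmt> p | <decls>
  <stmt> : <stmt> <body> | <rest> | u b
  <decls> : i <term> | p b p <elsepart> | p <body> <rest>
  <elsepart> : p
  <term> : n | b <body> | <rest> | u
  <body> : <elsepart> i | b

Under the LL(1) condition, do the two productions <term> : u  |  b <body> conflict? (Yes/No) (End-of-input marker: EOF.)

No

FIRST(u) = { u } and FIRST(b <body>) = { b }.
The FIRST sets are disjoint and neither alternative is nullable — no conflict.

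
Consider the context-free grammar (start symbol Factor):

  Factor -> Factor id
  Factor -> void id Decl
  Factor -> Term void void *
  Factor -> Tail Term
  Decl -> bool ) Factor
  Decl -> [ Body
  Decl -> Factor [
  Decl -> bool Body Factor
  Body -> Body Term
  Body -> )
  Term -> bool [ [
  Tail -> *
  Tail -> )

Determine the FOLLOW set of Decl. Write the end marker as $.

{ $, [, id }

In Factor -> void id Decl: Decl is at the end, add FOLLOW(Factor) = { $, [, id }.
Union: FOLLOW(Decl) = { $, [, id }.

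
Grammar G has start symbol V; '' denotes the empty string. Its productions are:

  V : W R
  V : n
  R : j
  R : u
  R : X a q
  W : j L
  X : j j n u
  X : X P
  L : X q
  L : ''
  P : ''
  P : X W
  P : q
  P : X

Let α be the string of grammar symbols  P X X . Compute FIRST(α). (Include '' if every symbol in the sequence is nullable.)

Add FIRST(P)\{''} = { j, q }; P is nullable, continue.
Add FIRST(X) = { j }; X is not nullable, stop.

{ j, q }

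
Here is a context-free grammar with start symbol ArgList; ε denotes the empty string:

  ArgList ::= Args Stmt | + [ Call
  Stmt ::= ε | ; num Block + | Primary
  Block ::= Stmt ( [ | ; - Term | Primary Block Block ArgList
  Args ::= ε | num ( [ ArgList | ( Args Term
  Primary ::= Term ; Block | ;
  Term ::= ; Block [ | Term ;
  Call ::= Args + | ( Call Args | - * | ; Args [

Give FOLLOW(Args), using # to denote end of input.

In ArgList ::= Args Stmt: add FIRST(Stmt)\{ε} = { ; }.
  Since Stmt is nullable, also add FOLLOW(ArgList) = { #, (, +, ;, [, num }.
In Args ::= ( Args Term: add FIRST(Term) = { ; }.
In Call ::= Args +: add FIRST(+) = { + }.
In Call ::= ( Call Args: Args is at the end, add FOLLOW(Call) = { #, (, +, ;, [, num }.
In Call ::= ; Args [: add FIRST([) = { [ }.
Union: FOLLOW(Args) = { #, (, +, ;, [, num }.

{ #, (, +, ;, [, num }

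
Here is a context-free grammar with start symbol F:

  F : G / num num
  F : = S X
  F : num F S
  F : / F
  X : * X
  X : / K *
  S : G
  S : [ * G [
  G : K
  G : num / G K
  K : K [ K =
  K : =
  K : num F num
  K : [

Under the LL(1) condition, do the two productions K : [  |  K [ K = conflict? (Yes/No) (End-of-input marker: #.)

Yes

FIRST([) = { [ } and FIRST(K [ K =) = { =, [, num }.
Both contain [, so the two alternatives are not disjoint — LL(1) conflict.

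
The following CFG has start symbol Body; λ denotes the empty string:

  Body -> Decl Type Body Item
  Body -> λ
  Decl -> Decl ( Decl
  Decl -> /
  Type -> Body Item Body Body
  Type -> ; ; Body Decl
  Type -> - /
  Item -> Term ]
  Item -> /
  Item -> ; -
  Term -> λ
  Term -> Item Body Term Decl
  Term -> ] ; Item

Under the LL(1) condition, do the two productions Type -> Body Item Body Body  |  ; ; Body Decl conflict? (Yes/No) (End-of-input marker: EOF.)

FIRST(Body Item Body Body) = { /, ;, ] } and FIRST(; ; Body Decl) = { ; }.
Both contain ;, so the two alternatives are not disjoint — LL(1) conflict.

Yes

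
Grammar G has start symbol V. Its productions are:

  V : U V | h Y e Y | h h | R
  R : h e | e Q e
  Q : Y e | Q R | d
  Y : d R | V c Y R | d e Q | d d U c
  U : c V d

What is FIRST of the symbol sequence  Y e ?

{ c, d, e, h }

Add FIRST(Y) = { c, d, e, h }; Y is not nullable, stop.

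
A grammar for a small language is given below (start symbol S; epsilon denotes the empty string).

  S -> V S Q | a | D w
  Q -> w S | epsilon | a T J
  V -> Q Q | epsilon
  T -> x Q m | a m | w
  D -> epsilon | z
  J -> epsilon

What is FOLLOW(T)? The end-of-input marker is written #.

{ #, a, m, w, z }

In Q -> a T J: add FIRST(J)\{epsilon} = {  }.
  Since J is nullable, also add FOLLOW(Q) = { #, a, m, w, z }.
Union: FOLLOW(T) = { #, a, m, w, z }.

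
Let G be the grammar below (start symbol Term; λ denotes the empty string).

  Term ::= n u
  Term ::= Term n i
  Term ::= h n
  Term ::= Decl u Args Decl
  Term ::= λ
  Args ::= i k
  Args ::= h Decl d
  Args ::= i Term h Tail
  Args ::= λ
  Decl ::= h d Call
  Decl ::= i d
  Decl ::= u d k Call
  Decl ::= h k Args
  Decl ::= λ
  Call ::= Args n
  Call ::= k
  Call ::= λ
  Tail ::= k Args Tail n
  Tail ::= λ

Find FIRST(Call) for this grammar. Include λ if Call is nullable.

From Call ::= Args n: Args nullable, take FIRST(Args) ∪ {n} = { h, i, n }.
Call ::= k contributes {k}.
Call ::= λ contributes λ.
Union: FIRST(Call) = { h, i, k, n, λ }.

{ h, i, k, n, λ }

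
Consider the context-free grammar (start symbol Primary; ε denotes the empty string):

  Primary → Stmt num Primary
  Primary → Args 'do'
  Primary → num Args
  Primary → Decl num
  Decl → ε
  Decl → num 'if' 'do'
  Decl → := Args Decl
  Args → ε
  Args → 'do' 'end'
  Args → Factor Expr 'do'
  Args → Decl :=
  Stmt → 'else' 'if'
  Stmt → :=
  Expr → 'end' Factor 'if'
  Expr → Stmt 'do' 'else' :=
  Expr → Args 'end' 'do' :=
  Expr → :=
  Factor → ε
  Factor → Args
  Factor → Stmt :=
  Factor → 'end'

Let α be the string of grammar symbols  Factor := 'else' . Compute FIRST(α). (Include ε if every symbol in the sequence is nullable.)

{ 'do', 'else', 'end', :=, num }

Add FIRST(Factor)\{ε} = { 'do', 'else', 'end', :=, num }; Factor is nullable, continue.
:= is a terminal; add {:=} and stop.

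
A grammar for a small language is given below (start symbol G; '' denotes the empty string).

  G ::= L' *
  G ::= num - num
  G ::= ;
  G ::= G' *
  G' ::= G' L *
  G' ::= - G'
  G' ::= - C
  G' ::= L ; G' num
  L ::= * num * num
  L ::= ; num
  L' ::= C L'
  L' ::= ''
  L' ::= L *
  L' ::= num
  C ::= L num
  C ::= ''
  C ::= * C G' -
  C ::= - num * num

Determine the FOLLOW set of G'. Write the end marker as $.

{ *, -, ;, num }

In G ::= G' *: add FIRST(*) = { * }.
In G' ::= G' L *: add FIRST(L *) = { *, ; }.
In G' ::= - G': G' is at the end, add FOLLOW(G') = { *, -, ;, num }.
In G' ::= L ; G' num: add FIRST(num) = { num }.
In C ::= * C G' -: add FIRST(-) = { - }.
Union: FOLLOW(G') = { *, -, ;, num }.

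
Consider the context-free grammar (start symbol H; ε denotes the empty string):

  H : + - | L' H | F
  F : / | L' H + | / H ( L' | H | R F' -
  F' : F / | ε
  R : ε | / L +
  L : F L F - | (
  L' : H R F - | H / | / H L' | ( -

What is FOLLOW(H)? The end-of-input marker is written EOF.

{ EOF, (, +, -, / }

H is the start symbol, so EOF ∈ FOLLOW(H).
In H : L' H: H is at the end, add FOLLOW(H) = { EOF, (, +, -, / }.
In F : L' H +: add FIRST(+) = { + }.
In F : / H ( L': add FIRST(( L') = { ( }.
In F : H: H is at the end, add FOLLOW(F) = { EOF, (, +, -, / }.
In L' : H R F -: add FIRST(R F -) = { (, +, -, / }.
In L' : H /: add FIRST(/) = { / }.
In L' : / H L': add FIRST(L') = { (, +, -, / }.
Union: FOLLOW(H) = { EOF, (, +, -, / }.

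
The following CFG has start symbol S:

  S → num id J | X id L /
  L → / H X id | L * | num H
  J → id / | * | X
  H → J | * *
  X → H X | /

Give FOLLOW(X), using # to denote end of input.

{ #, *, /, id }

In S → X id L /: add FIRST(id L /) = { id }.
In L → / H X id: add FIRST(id) = { id }.
In J → X: X is at the end, add FOLLOW(J) = { #, *, /, id }.
In X → H X: X is at the end, add FOLLOW(X) = { #, *, /, id }.
Union: FOLLOW(X) = { #, *, /, id }.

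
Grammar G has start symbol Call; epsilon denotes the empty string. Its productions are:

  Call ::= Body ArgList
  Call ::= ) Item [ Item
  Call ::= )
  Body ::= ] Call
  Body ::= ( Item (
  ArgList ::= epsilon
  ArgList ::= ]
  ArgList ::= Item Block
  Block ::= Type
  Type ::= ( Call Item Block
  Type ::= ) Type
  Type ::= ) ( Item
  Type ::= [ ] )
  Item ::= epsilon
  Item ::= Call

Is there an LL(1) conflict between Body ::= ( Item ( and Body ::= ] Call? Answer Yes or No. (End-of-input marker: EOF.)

FIRST(( Item () = { ( } and FIRST(] Call) = { ] }.
The FIRST sets are disjoint and neither alternative is nullable — no conflict.

No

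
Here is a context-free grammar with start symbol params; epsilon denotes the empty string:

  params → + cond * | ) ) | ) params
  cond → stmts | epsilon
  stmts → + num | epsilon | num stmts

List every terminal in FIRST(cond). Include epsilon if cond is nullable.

From cond → stmts: add FIRST(stmts) = { +, num, epsilon } (including epsilon since stmts is nullable).
cond → epsilon contributes epsilon.
Union: FIRST(cond) = { +, num, epsilon }.

{ +, num, epsilon }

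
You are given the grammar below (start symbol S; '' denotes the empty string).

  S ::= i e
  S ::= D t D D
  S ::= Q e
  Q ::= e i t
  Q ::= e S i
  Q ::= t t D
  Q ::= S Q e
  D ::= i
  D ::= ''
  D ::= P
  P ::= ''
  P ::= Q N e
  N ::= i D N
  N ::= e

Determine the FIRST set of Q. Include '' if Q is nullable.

Q ::= e i t contributes {e}.
Q ::= e S i contributes {e}.
Q ::= t t D contributes {t}.
From Q ::= S Q e: add FIRST(S) = { e, i, t }.
Union: FIRST(Q) = { e, i, t }.

{ e, i, t }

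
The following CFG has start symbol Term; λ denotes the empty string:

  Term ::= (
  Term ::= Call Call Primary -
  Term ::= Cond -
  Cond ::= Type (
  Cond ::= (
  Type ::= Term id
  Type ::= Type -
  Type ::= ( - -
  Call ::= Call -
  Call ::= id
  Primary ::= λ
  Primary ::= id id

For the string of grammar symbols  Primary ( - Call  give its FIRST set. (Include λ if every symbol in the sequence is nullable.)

Add FIRST(Primary)\{λ} = { id }; Primary is nullable, continue.
( is a terminal; add {(} and stop.

{ (, id }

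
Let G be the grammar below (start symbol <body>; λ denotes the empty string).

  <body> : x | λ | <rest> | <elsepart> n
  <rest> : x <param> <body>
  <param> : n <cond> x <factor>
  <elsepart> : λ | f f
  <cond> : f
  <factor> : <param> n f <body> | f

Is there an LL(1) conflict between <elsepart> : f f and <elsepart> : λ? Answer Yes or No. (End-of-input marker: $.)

FIRST(f f) = { f } and FIRST(λ) = { λ }.
The second is nullable but FOLLOW(<elsepart>) = { n } is disjoint from FIRST of the first.

No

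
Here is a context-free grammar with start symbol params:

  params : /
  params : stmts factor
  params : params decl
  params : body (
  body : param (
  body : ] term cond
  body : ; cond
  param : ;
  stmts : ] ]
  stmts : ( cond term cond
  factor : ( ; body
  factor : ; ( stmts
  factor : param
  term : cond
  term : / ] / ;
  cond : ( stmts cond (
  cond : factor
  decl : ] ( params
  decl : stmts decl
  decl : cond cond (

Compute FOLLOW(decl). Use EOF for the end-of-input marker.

{ EOF, (, ;, ] }

In params : params decl: decl is at the end, add FOLLOW(params) = { EOF, (, ;, ] }.
In decl : stmts decl: decl is at the end, add FOLLOW(decl) = { EOF, (, ;, ] }.
Union: FOLLOW(decl) = { EOF, (, ;, ] }.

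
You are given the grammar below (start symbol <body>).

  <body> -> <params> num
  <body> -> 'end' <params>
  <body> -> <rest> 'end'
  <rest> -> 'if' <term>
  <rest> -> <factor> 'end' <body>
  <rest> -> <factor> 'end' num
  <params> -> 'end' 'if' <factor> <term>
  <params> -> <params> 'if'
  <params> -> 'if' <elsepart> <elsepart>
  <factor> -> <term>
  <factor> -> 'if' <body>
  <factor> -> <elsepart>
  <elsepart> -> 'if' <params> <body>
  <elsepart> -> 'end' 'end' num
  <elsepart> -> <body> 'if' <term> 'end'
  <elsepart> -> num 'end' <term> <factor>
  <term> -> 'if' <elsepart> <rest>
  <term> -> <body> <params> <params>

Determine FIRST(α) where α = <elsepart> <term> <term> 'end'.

Add FIRST(<elsepart>) = { 'end', 'if', num }; <elsepart> is not nullable, stop.

{ 'end', 'if', num }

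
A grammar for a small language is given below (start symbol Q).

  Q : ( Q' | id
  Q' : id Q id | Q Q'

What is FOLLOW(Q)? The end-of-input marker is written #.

{ #, (, id }

Q is the start symbol, so # ∈ FOLLOW(Q).
In Q' : id Q id: add FIRST(id) = { id }.
In Q' : Q Q': add FIRST(Q') = { (, id }.
Union: FOLLOW(Q) = { #, (, id }.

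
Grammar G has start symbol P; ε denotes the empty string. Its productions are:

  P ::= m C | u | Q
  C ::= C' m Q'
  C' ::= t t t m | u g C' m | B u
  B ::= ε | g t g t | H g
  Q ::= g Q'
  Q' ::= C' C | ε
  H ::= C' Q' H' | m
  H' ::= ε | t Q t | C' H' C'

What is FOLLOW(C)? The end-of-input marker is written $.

In P ::= m C: C is at the end, add FOLLOW(P) = { $ }.
In Q' ::= C' C: C is at the end, add FOLLOW(Q') = { $, g, m, t, u }.
Union: FOLLOW(C) = { $, g, m, t, u }.

{ $, g, m, t, u }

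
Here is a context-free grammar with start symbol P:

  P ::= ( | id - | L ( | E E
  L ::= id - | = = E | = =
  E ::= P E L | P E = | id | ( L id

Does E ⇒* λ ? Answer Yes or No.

No nonterminal in this grammar is nullable.
No production of E has an RHS whose symbols are all nullable, so E is not nullable.

No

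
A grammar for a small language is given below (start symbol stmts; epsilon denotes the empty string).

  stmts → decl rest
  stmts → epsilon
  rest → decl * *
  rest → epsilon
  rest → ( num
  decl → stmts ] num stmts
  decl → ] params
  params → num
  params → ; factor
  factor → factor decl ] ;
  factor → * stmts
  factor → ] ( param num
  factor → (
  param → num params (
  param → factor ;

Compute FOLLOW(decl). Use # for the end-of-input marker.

{ #, (, *, ;, ] }

In stmts → decl rest: add FIRST(rest)\{epsilon} = { (, ] }.
  Since rest is nullable, also add FOLLOW(stmts) = { #, (, *, ;, ] }.
In rest → decl * *: add FIRST(* *) = { * }.
In factor → factor decl ] ;: add FIRST(] ;) = { ] }.
Union: FOLLOW(decl) = { #, (, *, ;, ] }.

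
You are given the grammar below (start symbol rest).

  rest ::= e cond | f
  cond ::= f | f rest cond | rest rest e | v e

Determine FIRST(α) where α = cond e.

Add FIRST(cond) = { e, f, v }; cond is not nullable, stop.

{ e, f, v }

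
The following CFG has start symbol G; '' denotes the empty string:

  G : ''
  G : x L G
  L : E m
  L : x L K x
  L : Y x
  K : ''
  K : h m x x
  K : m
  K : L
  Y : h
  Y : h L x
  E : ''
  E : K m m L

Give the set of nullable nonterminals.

Directly nullable (have an ''-production): G, K, E.
No other nonterminal has a production whose RHS symbols are all nullable.

{ E, G, K }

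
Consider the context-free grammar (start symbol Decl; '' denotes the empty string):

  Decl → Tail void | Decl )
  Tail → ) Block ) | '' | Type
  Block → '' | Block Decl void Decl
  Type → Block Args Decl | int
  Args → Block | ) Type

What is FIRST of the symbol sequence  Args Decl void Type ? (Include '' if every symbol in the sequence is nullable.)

Add FIRST(Args)\{''} = { ), int, void }; Args is nullable, continue.
Add FIRST(Decl) = { ), int, void }; Decl is not nullable, stop.

{ ), int, void }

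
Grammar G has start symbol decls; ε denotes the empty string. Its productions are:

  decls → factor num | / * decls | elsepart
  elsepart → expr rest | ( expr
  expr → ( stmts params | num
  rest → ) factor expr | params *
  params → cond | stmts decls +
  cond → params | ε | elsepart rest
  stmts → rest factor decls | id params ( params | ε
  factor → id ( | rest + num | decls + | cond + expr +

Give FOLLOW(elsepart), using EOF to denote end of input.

In decls → elsepart: elsepart is at the end, add FOLLOW(decls) = { EOF, (, ), *, +, /, id, num }.
In cond → elsepart rest: add FIRST(rest) = { (, ), *, +, /, id, num }.
Union: FOLLOW(elsepart) = { EOF, (, ), *, +, /, id, num }.

{ EOF, (, ), *, +, /, id, num }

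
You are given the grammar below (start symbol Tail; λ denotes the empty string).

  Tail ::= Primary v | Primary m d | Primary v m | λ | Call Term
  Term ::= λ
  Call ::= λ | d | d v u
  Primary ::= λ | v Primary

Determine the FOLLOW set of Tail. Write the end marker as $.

{ $ }

Tail is the start symbol, so $ ∈ FOLLOW(Tail).
Union: FOLLOW(Tail) = { $ }.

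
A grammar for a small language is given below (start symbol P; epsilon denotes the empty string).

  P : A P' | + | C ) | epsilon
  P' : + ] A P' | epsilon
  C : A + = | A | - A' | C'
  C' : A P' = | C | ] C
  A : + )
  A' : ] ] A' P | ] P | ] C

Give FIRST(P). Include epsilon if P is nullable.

From P : A P': add FIRST(A) = { + }.
P : + contributes {+}.
From P : C ): add FIRST(C) = { +, -, ] }.
P : epsilon contributes epsilon.
Union: FIRST(P) = { +, -, ], epsilon }.

{ +, -, ], epsilon }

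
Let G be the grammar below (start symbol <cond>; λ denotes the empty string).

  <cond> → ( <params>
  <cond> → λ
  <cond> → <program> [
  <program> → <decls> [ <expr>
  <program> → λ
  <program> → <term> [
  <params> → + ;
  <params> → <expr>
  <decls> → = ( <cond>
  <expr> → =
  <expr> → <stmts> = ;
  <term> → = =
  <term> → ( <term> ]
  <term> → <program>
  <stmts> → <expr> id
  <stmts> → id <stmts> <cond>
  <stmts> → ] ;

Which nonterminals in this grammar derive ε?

{ <cond>, <program>, <term> }

Directly nullable (have an λ-production): <cond>, <program>.
<term> → <program> with every symbol nullable, so <term> is nullable.
No other nonterminal has a production whose RHS symbols are all nullable.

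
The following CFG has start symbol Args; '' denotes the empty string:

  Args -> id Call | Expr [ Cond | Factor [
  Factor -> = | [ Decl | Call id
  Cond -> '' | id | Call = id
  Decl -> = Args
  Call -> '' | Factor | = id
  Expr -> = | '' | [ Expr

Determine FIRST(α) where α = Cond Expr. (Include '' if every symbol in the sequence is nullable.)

{ =, [, id, '' }

Add FIRST(Cond)\{''} = { =, [, id }; Cond is nullable, continue.
Add FIRST(Expr)\{''} = { =, [ }; Expr is nullable, continue.
Every symbol is nullable, so include ''.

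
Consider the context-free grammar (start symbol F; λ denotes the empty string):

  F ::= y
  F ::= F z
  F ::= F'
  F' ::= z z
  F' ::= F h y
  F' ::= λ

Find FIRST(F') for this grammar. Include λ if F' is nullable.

F' ::= z z contributes {z}.
From F' ::= F h y: F nullable, take FIRST(F) ∪ {h} = { h, y, z }.
F' ::= λ contributes λ.
Union: FIRST(F') = { h, y, z, λ }.

{ h, y, z, λ }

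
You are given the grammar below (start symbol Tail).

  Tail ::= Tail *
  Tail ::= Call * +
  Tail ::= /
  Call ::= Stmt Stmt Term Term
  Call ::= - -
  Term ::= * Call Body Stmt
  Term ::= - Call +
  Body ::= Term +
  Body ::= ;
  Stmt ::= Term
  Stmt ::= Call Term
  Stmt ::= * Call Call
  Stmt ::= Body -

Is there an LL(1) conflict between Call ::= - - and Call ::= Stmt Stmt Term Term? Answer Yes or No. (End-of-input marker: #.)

Yes

FIRST(- -) = { - } and FIRST(Stmt Stmt Term Term) = { *, -, ; }.
Both contain -, so the two alternatives are not disjoint — LL(1) conflict.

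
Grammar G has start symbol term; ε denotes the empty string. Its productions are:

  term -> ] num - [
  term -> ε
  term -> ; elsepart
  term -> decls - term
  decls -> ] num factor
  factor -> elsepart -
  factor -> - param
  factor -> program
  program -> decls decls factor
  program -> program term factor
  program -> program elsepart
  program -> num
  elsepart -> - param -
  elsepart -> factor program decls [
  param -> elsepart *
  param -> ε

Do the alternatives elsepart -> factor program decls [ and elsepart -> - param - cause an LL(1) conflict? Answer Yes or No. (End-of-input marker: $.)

Yes

FIRST(factor program decls [) = { -, ], num } and FIRST(- param -) = { - }.
Both contain -, so the two alternatives are not disjoint — LL(1) conflict.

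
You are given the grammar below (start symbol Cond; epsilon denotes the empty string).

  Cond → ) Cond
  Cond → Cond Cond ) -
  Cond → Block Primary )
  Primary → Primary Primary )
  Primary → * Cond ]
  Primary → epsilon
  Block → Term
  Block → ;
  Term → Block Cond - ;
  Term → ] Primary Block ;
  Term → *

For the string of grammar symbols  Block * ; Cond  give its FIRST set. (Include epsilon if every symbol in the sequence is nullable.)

Add FIRST(Block) = { *, ;, ] }; Block is not nullable, stop.

{ *, ;, ] }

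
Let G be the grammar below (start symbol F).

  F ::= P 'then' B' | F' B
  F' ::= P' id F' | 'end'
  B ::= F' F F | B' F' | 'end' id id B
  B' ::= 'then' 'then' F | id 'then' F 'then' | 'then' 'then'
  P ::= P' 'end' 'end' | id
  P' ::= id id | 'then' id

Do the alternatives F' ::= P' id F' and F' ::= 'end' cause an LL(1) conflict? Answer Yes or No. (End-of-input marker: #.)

No

FIRST(P' id F') = { 'then', id } and FIRST('end') = { 'end' }.
The FIRST sets are disjoint and neither alternative is nullable — no conflict.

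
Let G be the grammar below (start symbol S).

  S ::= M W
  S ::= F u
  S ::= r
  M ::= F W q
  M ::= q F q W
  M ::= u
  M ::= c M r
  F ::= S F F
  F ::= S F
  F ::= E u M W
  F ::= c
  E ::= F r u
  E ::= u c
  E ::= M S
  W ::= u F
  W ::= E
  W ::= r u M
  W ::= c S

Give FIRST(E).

From E ::= F r u: add FIRST(F) = { c, q, r, u }.
E ::= u c contributes {u}.
From E ::= M S: add FIRST(M) = { c, q, r, u }.
Union: FIRST(E) = { c, q, r, u }.

{ c, q, r, u }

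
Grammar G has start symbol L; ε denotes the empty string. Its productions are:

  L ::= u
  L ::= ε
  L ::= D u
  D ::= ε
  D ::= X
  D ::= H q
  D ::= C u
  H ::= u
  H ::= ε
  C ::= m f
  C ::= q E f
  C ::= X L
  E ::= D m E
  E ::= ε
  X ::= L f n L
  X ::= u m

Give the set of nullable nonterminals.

Directly nullable (have an ε-production): L, D, H, E.
No other nonterminal has a production whose RHS symbols are all nullable.

{ D, E, H, L }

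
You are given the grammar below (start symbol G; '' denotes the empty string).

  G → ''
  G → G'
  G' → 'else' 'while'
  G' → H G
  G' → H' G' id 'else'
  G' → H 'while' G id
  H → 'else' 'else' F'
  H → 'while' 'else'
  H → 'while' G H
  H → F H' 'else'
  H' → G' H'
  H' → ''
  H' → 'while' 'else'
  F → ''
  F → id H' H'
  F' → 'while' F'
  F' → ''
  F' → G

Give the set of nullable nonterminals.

Directly nullable (have an ''-production): G, H', F, F'.
No other nonterminal has a production whose RHS symbols are all nullable.

{ F, F', G, H' }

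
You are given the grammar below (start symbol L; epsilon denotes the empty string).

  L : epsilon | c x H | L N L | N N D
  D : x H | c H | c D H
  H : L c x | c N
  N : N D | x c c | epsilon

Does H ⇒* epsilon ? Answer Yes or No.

Nullable nonterminals: L, N.
No production of H has an RHS whose symbols are all nullable, so H is not nullable.

No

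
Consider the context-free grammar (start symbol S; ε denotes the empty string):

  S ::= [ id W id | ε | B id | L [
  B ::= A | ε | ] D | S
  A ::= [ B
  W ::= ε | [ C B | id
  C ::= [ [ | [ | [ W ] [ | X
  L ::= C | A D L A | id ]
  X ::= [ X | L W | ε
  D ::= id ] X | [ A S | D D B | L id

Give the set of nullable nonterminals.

Directly nullable (have an ε-production): S, B, W, X.
L ::= C with every symbol nullable, so L is nullable.
C ::= X with every symbol nullable, so C is nullable.
No other nonterminal has a production whose RHS symbols are all nullable.

{ B, C, L, S, W, X }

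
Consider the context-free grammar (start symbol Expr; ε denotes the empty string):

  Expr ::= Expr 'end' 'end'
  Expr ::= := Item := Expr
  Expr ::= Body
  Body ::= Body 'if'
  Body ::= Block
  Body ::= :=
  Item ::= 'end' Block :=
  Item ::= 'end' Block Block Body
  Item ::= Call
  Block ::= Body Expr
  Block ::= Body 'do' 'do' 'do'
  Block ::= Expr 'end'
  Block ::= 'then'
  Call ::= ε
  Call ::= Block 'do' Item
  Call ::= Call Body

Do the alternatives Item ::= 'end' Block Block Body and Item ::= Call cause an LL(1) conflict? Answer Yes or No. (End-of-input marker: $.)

No

FIRST('end' Block Block Body) = { 'end' } and FIRST(Call) = { 'then', :=, ε }.
The second is nullable but FOLLOW(Item) = { 'then', := } is disjoint from FIRST of the first.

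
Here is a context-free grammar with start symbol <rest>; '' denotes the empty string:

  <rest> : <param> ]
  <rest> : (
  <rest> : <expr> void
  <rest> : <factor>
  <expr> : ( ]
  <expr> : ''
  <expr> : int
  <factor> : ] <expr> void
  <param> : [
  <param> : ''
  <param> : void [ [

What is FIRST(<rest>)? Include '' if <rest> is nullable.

From <rest> : <param> ]: <param> nullable, take FIRST(<param>) ∪ {]} = { [, ], void }.
<rest> : ( contributes {(}.
From <rest> : <expr> void: <expr> nullable, take FIRST(<expr>) ∪ {void} = { (, int, void }.
From <rest> : <factor>: add FIRST(<factor>) = { ] }.
Union: FIRST(<rest>) = { (, [, ], int, void }.

{ (, [, ], int, void }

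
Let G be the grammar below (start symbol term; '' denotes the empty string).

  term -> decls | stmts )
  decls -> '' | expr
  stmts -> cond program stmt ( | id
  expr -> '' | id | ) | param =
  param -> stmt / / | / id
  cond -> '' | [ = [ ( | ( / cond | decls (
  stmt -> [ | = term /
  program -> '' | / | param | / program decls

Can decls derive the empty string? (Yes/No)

decls has an ''-production, so decls ⇒ ''.

Yes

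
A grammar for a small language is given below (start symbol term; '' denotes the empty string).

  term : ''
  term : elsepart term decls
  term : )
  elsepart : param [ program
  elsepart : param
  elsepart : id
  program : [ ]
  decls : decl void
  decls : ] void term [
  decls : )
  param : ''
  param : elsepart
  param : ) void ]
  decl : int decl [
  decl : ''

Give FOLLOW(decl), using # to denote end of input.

In decls : decl void: add FIRST(void) = { void }.
In decl : int decl [: add FIRST([) = { [ }.
Union: FOLLOW(decl) = { [, void }.

{ [, void }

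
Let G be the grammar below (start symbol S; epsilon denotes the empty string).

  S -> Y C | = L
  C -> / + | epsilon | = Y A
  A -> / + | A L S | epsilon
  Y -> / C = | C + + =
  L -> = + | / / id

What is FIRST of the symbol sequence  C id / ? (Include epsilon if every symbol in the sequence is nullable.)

Add FIRST(C)\{epsilon} = { /, = }; C is nullable, continue.
id is a terminal; add {id} and stop.

{ /, =, id }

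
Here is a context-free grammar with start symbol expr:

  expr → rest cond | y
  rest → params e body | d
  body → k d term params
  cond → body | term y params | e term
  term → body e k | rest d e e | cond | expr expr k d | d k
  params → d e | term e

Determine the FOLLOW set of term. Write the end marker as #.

In body → k d term params: add FIRST(params) = { d, e, k, y }.
In cond → term y params: add FIRST(y params) = { y }.
In cond → e term: term is at the end, add FOLLOW(cond) = { #, d, e, k, y }.
In params → term e: add FIRST(e) = { e }.
Union: FOLLOW(term) = { #, d, e, k, y }.

{ #, d, e, k, y }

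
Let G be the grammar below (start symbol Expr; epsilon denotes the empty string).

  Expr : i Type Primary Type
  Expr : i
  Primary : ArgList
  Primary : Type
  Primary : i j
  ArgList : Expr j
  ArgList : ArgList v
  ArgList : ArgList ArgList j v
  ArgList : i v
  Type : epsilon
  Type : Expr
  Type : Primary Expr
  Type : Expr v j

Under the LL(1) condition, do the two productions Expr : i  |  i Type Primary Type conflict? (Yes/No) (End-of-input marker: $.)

Yes

FIRST(i) = { i } and FIRST(i Type Primary Type) = { i }.
Both contain i, so the two alternatives are not disjoint — LL(1) conflict.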